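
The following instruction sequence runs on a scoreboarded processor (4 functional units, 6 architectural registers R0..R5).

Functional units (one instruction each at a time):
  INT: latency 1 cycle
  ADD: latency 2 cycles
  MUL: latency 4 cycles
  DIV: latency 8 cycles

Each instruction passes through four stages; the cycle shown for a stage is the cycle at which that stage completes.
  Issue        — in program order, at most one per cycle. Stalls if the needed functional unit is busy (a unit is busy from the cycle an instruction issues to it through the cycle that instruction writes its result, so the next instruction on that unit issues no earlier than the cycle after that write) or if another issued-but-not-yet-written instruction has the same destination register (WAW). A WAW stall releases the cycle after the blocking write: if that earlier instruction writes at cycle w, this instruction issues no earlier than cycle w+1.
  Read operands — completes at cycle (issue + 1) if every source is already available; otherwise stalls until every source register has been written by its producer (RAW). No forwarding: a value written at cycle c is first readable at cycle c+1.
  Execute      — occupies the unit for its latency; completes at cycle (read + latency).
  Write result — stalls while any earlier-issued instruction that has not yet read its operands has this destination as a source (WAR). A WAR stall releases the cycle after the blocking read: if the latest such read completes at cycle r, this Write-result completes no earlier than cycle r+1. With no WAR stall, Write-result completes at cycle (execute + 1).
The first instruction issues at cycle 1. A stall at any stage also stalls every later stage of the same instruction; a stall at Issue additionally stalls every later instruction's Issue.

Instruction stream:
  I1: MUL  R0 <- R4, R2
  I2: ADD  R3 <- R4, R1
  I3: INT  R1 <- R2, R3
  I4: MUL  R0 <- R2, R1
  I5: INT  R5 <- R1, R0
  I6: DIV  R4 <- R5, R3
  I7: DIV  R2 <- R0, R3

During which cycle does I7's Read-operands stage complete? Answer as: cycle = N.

cycle = 30

[1] I1 issues→MUL
[2] I1 reads · I2 issues→ADD
[3] I2 reads · I3 issues→INT
[5] I2 exec-done
[6] I1 exec-done · I2 writes R3
[7] I1 writes R0 · I3 reads
[8] I3 exec-done · I4 issues→MUL
[9] I3 writes R1
[10] I4 reads · I5 issues→INT
[11] I6 issues→DIV
[14] I4 exec-done
[15] I4 writes R0
[16] I5 reads
[17] I5 exec-done
[18] I5 writes R5
[19] I6 reads
[27] I6 exec-done
[28] I6 writes R4
[29] I7 issues→DIV
[30] I7 reads
[38] I7 exec-done
[39] I7 writes R2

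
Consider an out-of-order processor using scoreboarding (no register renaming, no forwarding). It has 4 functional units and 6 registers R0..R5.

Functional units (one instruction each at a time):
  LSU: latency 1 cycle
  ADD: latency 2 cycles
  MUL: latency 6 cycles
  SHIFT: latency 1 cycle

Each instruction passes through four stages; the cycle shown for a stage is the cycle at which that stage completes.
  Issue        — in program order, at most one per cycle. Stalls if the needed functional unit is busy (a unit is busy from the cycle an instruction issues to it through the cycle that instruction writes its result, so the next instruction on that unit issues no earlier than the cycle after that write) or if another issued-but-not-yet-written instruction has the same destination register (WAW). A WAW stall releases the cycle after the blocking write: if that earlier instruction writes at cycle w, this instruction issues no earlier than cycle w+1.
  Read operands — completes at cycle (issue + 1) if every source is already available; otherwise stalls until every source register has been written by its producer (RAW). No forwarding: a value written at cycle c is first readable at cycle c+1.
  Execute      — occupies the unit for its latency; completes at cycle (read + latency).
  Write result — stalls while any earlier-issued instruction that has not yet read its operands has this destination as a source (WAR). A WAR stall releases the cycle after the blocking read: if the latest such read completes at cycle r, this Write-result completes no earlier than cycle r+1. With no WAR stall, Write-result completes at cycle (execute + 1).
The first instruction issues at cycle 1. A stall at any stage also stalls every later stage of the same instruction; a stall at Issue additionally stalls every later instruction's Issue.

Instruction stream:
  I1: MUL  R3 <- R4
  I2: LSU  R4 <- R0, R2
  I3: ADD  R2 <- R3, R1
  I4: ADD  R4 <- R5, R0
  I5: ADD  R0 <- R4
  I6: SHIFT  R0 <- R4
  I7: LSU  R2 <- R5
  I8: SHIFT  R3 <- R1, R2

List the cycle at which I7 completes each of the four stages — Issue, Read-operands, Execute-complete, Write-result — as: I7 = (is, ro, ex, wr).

[1] I1 dispatched to MUL
[2] I1 operands ready, I2 dispatched to LSU
[3] I2 operands ready, I3 dispatched to ADD
[4] I2 complete
[5] R4←I2
[8] I1 complete
[9] R3←I1
[10] I3 operands ready
[12] I3 complete
[13] R2←I3
[14] I4 dispatched to ADD
[15] I4 operands ready
[17] I4 complete
[18] R4←I4
[19] I5 dispatched to ADD
[20] I5 operands ready
[22] I5 complete
[23] R0←I5
[24] I6 dispatched to SHIFT
[25] I6 operands ready, I7 dispatched to LSU
[26] I6 complete, I7 operands ready
[27] R0←I6, I7 complete
[28] R2←I7, I8 dispatched to SHIFT
[29] I8 operands ready
[30] I8 complete
[31] R3←I8

I7 = (25, 26, 27, 28)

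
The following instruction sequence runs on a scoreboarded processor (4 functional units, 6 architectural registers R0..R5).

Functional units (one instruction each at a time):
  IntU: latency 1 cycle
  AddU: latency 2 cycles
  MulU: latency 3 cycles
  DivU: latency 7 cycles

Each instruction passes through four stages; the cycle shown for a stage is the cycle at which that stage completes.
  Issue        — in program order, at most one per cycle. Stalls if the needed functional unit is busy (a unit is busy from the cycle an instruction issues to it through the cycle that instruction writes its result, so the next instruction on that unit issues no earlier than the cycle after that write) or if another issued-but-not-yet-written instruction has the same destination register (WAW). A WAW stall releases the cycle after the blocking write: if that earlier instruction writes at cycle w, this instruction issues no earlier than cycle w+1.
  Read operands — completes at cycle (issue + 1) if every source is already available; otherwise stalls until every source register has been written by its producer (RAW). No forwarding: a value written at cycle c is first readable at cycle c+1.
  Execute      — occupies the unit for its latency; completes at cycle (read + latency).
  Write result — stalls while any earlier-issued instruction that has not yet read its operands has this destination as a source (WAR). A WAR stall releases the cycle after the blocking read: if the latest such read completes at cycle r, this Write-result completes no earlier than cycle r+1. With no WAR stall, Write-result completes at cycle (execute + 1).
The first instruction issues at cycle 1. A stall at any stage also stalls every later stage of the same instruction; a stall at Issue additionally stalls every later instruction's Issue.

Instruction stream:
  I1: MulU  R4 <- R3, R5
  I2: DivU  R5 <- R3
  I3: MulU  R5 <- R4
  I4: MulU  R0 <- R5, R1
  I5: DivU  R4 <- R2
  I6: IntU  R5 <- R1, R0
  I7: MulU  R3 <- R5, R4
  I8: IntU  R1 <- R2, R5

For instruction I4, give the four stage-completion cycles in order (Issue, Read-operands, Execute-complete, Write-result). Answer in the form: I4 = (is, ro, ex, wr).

I4 = (18, 19, 22, 23)

1) issue 1, read 2, done 5, write 6
2) issue 2, read 3, done 10, write 11
3) issue 12, read 13, done 16, write 17  <WAW R5: wait I2 write@11>
4) issue 18, read 19, done 22, write 23  <struct: MulU busy until I3 writes@17>
5) issue 19, read 20, done 27, write 28
6) issue 20, read 24, done 25, write 26  <RAW R0: wait I4 write@23>
7) issue 24, read 29, done 32, write 33  <struct: MulU busy until I4 writes@23 / RAW R4: wait I5 write@28>
8) issue 27, read 28, done 29, write 30  <struct: IntU busy until I6 writes@26>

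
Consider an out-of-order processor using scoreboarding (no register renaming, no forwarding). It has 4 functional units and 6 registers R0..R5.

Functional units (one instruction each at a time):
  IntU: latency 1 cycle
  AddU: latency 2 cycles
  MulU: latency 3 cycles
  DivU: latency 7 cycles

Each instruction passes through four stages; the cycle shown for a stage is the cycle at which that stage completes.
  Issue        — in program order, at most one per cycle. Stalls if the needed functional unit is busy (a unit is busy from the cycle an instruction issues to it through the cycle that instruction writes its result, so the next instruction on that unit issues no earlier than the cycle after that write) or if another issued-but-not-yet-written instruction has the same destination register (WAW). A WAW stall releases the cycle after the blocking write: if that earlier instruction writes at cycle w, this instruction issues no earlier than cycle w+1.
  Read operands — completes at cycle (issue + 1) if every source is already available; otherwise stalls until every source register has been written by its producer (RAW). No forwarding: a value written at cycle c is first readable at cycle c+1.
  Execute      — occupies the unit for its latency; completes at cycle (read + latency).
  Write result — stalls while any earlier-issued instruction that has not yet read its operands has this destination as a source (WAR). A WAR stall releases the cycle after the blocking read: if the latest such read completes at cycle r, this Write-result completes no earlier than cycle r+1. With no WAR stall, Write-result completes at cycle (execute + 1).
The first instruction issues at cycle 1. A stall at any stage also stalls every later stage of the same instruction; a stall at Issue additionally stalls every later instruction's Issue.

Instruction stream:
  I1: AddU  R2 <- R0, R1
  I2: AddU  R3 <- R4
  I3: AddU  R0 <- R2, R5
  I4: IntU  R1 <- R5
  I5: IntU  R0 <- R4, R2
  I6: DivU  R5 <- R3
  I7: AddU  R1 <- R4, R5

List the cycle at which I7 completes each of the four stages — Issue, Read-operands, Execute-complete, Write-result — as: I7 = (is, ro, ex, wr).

I7 = (18, 27, 29, 30)

t=1  I1 dispatched to AddU
t=2  I1 operands ready
t=4  I1 complete
t=5  R2←I1
t=6  I2 dispatched to AddU
t=7  I2 operands ready
t=9  I2 complete
t=10  R3←I2
t=11  I3 dispatched to AddU
t=12  I3 operands ready, I4 dispatched to IntU
t=13  I4 operands ready
t=14  I3 complete, I4 complete
t=15  R0←I3, R1←I4
t=16  I5 dispatched to IntU
t=17  I5 operands ready, I6 dispatched to DivU
t=18  I5 complete, I6 operands ready, I7 dispatched to AddU
t=19  R0←I5
t=25  I6 complete
t=26  R5←I6
t=27  I7 operands ready
t=29  I7 complete
t=30  R1←I7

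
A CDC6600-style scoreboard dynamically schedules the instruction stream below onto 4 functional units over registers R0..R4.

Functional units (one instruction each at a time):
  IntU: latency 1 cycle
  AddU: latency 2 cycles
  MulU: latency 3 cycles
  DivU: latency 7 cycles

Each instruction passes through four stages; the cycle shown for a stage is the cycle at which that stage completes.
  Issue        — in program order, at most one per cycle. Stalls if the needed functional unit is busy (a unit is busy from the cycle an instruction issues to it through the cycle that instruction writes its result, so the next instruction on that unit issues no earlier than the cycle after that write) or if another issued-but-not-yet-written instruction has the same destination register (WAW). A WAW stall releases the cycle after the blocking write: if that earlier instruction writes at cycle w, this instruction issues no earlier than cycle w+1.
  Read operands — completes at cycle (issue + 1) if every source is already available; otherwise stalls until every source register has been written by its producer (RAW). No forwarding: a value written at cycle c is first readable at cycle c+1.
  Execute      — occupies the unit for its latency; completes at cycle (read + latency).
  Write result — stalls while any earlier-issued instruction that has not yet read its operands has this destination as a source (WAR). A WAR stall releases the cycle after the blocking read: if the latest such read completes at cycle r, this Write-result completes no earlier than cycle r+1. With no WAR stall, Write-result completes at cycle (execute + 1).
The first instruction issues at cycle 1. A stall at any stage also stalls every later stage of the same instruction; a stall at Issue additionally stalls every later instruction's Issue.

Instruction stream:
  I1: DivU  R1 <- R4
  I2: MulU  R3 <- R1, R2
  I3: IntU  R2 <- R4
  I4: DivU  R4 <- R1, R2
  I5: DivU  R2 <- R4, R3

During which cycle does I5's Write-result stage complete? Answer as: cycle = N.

  I1 | 1 | 2 | 9 | 10
  I2 | 2 | 11 | 14 | 15   RAW R1: wait I1 write@10
  I3 | 3 | 4 | 5 | 12   WAR R2: wait I2 read@11
  I4 | 11 | 13 | 20 | 21   struct: DivU busy until I1 writes@10 · RAW R2: wait I3 write@12
  I5 | 22 | 23 | 30 | 31   struct: DivU busy until I4 writes@21

cycle = 31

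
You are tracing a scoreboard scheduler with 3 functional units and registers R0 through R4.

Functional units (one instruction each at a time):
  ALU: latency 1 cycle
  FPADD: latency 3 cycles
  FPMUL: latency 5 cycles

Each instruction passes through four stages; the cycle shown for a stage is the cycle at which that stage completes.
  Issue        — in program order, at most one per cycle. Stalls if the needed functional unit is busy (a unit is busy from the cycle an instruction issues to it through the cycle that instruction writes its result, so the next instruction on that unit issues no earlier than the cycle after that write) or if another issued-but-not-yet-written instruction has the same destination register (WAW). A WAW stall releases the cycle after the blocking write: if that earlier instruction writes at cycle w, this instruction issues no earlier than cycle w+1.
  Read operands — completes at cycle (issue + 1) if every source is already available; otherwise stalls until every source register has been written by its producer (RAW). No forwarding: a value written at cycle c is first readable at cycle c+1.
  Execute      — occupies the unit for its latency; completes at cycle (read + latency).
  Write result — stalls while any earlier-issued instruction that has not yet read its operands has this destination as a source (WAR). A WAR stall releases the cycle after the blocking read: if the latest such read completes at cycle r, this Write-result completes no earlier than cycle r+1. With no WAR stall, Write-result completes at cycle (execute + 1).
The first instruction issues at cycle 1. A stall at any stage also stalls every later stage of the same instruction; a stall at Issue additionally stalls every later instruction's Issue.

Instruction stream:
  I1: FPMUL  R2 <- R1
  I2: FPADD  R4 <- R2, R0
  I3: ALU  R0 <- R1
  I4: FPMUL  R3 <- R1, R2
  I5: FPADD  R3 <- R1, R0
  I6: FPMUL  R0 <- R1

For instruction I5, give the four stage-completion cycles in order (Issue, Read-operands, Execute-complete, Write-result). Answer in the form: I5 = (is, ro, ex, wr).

[1] I1→FPMUL
[2] I1 RO | I2→FPADD
[3] I3→ALU
[4] I3 RO
[5] I3 EX
[7] I1 EX
[8] I1 WR R2
[9] I2 RO | I4→FPMUL
[10] I3 WR R0 | I4 RO
[12] I2 EX
[13] I2 WR R4
[15] I4 EX
[16] I4 WR R3
[17] I5→FPADD
[18] I5 RO | I6→FPMUL
[19] I6 RO
[21] I5 EX
[22] I5 WR R3
[24] I6 EX
[25] I6 WR R0

I5 = (17, 18, 21, 22)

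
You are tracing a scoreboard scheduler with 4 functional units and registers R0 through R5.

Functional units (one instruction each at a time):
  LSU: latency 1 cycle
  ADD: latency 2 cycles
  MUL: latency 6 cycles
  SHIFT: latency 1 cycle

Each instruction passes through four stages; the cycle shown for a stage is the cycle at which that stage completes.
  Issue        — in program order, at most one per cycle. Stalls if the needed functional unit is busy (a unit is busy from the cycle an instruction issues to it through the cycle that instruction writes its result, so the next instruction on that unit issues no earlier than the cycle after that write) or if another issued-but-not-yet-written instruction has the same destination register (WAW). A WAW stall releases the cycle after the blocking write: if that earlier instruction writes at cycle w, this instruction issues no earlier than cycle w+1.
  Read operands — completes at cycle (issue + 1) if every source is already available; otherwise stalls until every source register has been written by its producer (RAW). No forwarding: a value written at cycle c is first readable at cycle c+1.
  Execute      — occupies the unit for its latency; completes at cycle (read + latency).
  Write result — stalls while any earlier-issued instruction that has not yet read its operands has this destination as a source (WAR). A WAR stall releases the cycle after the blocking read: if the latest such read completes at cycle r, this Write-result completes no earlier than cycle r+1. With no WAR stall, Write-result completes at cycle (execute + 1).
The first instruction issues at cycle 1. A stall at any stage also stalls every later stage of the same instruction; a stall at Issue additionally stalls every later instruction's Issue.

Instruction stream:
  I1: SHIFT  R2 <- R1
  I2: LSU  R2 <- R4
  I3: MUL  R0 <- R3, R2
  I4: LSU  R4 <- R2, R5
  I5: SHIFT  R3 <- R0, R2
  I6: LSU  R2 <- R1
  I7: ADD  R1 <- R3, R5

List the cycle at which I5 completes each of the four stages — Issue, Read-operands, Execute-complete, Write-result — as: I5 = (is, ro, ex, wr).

I5 = (10, 17, 18, 19)

I1: IS=1 RO=2 EX=3 WR=4
I2: IS=5 RO=6 EX=7 WR=8  [WAW R2: wait I1 write@4]
I3: IS=6 RO=9 EX=15 WR=16  [RAW R2: wait I2 write@8]
I4: IS=9 RO=10 EX=11 WR=12  [struct: LSU busy until I2 writes@8]
I5: IS=10 RO=17 EX=18 WR=19  [RAW R0: wait I3 write@16]
I6: IS=13 RO=14 EX=15 WR=18  [struct: LSU busy until I4 writes@12; WAR R2: wait I5 read@17]
I7: IS=14 RO=20 EX=22 WR=23  [RAW R3: wait I5 write@19]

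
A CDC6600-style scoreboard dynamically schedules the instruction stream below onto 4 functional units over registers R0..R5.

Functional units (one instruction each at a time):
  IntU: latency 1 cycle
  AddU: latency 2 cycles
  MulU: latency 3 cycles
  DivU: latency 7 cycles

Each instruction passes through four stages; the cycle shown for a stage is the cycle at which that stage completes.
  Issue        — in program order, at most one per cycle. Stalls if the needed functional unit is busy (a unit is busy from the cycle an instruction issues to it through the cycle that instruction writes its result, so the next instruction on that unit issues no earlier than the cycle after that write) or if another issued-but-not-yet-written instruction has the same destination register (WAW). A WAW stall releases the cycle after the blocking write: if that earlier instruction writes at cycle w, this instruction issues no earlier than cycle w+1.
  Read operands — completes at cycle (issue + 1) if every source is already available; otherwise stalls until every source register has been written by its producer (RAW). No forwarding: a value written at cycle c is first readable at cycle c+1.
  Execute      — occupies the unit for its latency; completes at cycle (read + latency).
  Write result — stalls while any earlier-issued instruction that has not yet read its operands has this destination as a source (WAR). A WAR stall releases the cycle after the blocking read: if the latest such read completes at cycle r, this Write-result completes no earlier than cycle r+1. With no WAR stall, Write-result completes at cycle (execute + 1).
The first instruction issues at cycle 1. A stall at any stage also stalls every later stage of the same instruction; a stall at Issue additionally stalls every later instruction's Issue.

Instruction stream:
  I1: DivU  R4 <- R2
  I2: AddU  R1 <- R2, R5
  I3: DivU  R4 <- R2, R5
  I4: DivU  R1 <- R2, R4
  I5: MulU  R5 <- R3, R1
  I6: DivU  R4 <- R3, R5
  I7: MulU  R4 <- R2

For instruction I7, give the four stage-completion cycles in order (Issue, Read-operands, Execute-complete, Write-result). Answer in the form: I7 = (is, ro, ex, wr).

t=1  I1 dispatched to DivU
t=2  I1 operands ready · I2 dispatched to AddU
t=3  I2 operands ready
t=5  I2 complete
t=6  R1←I2
t=9  I1 complete
t=10  R4←I1
t=11  I3 dispatched to DivU
t=12  I3 operands ready
t=19  I3 complete
t=20  R4←I3
t=21  I4 dispatched to DivU
t=22  I4 operands ready · I5 dispatched to MulU
t=29  I4 complete
t=30  R1←I4
t=31  I5 operands ready · I6 dispatched to DivU
t=34  I5 complete
t=35  R5←I5
t=36  I6 operands ready
t=43  I6 complete
t=44  R4←I6
t=45  I7 dispatched to MulU
t=46  I7 operands ready
t=49  I7 complete
t=50  R4←I7

I7 = (45, 46, 49, 50)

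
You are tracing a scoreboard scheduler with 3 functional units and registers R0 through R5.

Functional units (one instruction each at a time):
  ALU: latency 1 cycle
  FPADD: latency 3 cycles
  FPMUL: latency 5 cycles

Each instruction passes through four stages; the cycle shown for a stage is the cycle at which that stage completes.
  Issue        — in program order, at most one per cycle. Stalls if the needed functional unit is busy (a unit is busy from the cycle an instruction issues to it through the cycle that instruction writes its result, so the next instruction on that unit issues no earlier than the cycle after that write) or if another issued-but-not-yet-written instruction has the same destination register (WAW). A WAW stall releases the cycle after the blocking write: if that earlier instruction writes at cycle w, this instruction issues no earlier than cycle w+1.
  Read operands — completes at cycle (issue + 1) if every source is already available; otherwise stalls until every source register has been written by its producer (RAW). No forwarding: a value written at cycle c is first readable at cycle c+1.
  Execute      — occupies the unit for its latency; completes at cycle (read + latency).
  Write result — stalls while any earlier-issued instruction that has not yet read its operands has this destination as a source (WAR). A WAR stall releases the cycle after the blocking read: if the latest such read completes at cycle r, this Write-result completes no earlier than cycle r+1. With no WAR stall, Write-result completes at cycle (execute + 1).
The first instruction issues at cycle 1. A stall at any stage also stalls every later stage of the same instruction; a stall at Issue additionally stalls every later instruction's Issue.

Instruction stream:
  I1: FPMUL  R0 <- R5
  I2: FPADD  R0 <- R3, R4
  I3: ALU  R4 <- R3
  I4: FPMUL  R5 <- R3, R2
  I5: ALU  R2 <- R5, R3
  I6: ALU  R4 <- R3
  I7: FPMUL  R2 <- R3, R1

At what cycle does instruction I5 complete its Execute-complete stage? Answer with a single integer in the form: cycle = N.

t=1  I1→FPMUL
t=2  I1 RO
t=7  I1 EX
t=8  I1 WR R0
t=9  I2→FPADD
t=10  I2 RO; I3→ALU
t=11  I3 RO; I4→FPMUL
t=12  I3 EX; I4 RO
t=13  I2 EX; I3 WR R4
t=14  I2 WR R0; I5→ALU
t=17  I4 EX
t=18  I4 WR R5
t=19  I5 RO
t=20  I5 EX
t=21  I5 WR R2
t=22  I6→ALU
t=23  I6 RO; I7→FPMUL
t=24  I6 EX; I7 RO
t=25  I6 WR R4
t=29  I7 EX
t=30  I7 WR R2

cycle = 20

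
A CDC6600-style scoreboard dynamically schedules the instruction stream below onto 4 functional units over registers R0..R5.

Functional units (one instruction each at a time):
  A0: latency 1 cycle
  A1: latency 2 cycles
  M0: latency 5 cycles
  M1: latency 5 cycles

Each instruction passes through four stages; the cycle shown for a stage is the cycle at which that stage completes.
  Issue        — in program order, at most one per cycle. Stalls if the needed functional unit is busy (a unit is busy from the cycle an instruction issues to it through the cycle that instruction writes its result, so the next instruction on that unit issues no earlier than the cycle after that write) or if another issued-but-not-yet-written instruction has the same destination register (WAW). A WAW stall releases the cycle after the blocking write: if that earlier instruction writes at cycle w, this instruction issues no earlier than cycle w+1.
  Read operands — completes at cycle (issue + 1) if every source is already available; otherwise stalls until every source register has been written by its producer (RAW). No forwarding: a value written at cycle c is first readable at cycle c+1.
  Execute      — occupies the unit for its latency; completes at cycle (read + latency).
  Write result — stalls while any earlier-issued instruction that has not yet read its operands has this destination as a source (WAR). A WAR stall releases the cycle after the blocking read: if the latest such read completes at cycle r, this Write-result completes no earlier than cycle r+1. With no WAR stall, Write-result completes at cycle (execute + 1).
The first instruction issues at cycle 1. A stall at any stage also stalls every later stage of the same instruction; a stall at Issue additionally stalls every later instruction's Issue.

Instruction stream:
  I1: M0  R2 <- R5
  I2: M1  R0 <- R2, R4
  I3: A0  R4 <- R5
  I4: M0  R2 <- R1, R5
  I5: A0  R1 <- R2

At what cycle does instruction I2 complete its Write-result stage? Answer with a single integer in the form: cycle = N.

  I1 | 1 | 2 | 7 | 8
  I2 | 2 | 9 | 14 | 15   RAW R2: wait I1 write@8
  I3 | 3 | 4 | 5 | 10   WAR R4: wait I2 read@9
  I4 | 9 | 10 | 15 | 16   struct: M0 busy until I1 writes@8
  I5 | 11 | 17 | 18 | 19   struct: A0 busy until I3 writes@10 · RAW R2: wait I4 write@16

cycle = 15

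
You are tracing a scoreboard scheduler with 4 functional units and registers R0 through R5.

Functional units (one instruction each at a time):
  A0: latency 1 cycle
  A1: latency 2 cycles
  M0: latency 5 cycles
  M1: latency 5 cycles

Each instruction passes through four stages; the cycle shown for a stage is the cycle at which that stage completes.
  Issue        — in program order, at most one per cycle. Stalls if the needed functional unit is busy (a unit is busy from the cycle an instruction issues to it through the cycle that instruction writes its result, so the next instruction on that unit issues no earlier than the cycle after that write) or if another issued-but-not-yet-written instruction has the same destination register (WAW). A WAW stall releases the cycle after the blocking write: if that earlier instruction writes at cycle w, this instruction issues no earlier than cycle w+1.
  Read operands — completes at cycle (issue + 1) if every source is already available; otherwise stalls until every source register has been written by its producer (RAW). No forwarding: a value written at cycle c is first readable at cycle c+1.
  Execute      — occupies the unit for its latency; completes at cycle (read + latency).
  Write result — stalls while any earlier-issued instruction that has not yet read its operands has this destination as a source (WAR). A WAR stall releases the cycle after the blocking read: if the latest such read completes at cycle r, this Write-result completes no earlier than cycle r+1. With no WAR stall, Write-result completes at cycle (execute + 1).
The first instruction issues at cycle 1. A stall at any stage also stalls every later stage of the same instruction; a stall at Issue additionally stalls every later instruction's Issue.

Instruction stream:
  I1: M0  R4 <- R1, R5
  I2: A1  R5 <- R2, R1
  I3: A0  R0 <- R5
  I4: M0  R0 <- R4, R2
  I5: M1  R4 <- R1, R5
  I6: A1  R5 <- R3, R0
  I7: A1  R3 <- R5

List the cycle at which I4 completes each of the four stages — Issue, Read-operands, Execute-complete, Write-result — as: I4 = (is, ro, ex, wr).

cycle 1: I1 dispatched to M0
cycle 2: I1 operands ready, I2 dispatched to A1
cycle 3: I2 operands ready, I3 dispatched to A0
cycle 5: I2 complete
cycle 6: R5←I2
cycle 7: I1 complete, I3 operands ready
cycle 8: R4←I1, I3 complete
cycle 9: R0←I3
cycle 10: I4 dispatched to M0
cycle 11: I4 operands ready, I5 dispatched to M1
cycle 12: I5 operands ready, I6 dispatched to A1
cycle 16: I4 complete
cycle 17: R0←I4, I5 complete
cycle 18: R4←I5, I6 operands ready
cycle 20: I6 complete
cycle 21: R5←I6
cycle 22: I7 dispatched to A1
cycle 23: I7 operands ready
cycle 25: I7 complete
cycle 26: R3←I7

I4 = (10, 11, 16, 17)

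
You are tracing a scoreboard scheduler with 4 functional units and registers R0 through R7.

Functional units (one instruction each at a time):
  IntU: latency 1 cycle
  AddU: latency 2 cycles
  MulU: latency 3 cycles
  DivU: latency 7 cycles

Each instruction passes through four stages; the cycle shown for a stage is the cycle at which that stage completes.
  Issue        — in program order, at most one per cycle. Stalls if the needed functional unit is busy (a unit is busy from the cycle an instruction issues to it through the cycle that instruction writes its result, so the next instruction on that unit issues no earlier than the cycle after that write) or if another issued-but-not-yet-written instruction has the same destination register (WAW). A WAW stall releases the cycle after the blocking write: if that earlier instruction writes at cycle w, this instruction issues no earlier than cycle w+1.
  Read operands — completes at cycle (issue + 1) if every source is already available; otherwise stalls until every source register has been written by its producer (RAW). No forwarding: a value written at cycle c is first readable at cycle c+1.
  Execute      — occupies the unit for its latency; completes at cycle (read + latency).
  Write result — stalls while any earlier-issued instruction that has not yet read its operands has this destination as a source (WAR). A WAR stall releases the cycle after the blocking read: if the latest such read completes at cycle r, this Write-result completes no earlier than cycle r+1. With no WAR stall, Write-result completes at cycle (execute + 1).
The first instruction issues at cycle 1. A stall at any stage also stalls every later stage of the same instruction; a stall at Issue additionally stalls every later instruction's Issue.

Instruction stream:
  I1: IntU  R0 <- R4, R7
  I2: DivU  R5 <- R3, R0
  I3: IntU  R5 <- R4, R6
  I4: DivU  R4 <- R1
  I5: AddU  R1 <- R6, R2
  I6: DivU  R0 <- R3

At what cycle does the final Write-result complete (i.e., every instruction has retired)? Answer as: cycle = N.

cycle 1: I1→IntU
cycle 2: I1 RO | I2→DivU
cycle 3: I1 EX
cycle 4: I1 WR R0
cycle 5: I2 RO
cycle 12: I2 EX
cycle 13: I2 WR R5
cycle 14: I3→IntU
cycle 15: I3 RO | I4→DivU
cycle 16: I3 EX | I4 RO | I5→AddU
cycle 17: I3 WR R5 | I5 RO
cycle 19: I5 EX
cycle 20: I5 WR R1
cycle 23: I4 EX
cycle 24: I4 WR R4
cycle 25: I6→DivU
cycle 26: I6 RO
cycle 33: I6 EX
cycle 34: I6 WR R0

cycle = 34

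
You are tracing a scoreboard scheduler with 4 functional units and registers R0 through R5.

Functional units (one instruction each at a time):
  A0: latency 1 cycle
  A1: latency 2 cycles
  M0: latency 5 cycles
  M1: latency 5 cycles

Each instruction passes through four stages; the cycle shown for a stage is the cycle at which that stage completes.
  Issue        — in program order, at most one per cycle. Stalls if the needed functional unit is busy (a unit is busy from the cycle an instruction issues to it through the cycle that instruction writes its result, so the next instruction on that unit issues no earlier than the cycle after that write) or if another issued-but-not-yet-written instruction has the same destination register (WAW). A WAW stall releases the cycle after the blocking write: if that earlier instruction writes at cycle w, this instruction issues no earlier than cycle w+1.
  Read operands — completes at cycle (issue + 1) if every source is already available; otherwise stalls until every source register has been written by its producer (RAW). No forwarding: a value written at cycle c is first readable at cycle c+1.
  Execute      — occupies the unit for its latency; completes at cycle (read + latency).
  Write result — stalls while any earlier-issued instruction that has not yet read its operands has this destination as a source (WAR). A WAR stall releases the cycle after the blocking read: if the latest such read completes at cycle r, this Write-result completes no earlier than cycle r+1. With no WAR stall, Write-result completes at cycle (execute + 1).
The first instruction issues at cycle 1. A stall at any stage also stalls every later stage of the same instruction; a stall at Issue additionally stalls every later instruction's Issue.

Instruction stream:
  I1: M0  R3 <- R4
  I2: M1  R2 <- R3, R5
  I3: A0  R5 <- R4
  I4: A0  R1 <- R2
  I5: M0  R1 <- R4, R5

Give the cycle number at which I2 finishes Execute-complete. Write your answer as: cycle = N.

cycle = 14

1) issue 1, read 2, done 7, write 8
2) issue 2, read 9, done 14, write 15  <RAW R3: wait I1 write@8>
3) issue 3, read 4, done 5, write 10  <WAR R5: wait I2 read@9>
4) issue 11, read 16, done 17, write 18  <struct: A0 busy until I3 writes@10 / RAW R2: wait I2 write@15>
5) issue 19, read 20, done 25, write 26  <WAW R1: wait I4 write@18>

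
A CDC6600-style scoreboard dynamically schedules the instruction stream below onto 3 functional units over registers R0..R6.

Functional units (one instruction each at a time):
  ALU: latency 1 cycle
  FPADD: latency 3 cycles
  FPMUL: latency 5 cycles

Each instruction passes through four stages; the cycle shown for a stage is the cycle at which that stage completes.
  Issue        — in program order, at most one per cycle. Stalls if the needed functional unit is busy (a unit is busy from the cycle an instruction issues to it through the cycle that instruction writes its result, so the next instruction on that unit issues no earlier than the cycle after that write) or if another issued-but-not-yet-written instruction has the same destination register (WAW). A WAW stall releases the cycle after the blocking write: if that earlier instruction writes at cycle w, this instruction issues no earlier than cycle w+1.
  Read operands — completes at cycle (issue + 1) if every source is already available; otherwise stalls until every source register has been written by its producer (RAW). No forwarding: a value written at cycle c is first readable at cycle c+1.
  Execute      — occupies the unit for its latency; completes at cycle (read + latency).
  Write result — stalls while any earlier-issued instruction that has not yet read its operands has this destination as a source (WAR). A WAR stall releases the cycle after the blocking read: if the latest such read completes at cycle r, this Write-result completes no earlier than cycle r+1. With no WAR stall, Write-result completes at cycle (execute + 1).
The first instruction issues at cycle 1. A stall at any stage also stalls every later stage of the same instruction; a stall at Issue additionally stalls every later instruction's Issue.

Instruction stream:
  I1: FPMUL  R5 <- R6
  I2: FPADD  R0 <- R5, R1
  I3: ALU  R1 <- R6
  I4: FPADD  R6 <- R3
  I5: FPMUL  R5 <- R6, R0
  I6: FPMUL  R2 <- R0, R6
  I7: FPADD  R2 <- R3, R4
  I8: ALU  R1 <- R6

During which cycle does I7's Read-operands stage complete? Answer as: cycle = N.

cycle = 36

c1: issue I1 (FPMUL)
c2: I1 read-ops, issue I2 (FPADD)
c3: issue I3 (ALU)
c4: I3 read-ops
c5: I3 finished on ALU
c7: I1 finished on FPMUL
c8: I1→R5
c9: I2 read-ops
c10: I3→R1
c12: I2 finished on FPADD
c13: I2→R0
c14: issue I4 (FPADD)
c15: I4 read-ops, issue I5 (FPMUL)
c18: I4 finished on FPADD
c19: I4→R6
c20: I5 read-ops
c25: I5 finished on FPMUL
c26: I5→R5
c27: issue I6 (FPMUL)
c28: I6 read-ops
c33: I6 finished on FPMUL
c34: I6→R2
c35: issue I7 (FPADD)
c36: I7 read-ops, issue I8 (ALU)
c37: I8 read-ops
c38: I8 finished on ALU
c39: I7 finished on FPADD, I8→R1
c40: I7→R2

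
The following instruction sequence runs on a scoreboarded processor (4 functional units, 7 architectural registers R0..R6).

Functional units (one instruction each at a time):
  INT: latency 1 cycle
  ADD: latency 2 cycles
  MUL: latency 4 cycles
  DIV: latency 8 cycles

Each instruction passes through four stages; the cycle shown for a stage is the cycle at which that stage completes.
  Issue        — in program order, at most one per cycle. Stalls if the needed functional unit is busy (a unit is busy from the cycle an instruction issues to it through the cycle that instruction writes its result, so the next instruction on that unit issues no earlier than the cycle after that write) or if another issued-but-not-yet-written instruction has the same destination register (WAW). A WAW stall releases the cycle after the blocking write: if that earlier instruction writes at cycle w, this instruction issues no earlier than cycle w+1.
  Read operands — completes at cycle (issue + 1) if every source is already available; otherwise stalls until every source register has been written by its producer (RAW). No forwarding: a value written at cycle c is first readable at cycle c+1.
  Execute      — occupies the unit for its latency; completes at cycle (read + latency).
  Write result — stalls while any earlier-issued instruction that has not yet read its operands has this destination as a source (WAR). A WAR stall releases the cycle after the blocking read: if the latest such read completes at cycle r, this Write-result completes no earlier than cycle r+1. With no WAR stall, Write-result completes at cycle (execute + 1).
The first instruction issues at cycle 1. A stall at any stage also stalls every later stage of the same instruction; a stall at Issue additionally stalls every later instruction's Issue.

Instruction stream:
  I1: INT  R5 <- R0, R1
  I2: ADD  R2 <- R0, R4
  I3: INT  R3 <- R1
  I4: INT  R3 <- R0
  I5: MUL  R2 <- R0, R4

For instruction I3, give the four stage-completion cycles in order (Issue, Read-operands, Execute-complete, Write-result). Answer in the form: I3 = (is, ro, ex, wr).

I3 = (5, 6, 7, 8)

[1] I1→INT
[2] I1 RO | I2→ADD
[3] I1 EX | I2 RO
[4] I1 WR R5
[5] I2 EX | I3→INT
[6] I2 WR R2 | I3 RO
[7] I3 EX
[8] I3 WR R3
[9] I4→INT
[10] I4 RO | I5→MUL
[11] I4 EX | I5 RO
[12] I4 WR R3
[15] I5 EX
[16] I5 WR R2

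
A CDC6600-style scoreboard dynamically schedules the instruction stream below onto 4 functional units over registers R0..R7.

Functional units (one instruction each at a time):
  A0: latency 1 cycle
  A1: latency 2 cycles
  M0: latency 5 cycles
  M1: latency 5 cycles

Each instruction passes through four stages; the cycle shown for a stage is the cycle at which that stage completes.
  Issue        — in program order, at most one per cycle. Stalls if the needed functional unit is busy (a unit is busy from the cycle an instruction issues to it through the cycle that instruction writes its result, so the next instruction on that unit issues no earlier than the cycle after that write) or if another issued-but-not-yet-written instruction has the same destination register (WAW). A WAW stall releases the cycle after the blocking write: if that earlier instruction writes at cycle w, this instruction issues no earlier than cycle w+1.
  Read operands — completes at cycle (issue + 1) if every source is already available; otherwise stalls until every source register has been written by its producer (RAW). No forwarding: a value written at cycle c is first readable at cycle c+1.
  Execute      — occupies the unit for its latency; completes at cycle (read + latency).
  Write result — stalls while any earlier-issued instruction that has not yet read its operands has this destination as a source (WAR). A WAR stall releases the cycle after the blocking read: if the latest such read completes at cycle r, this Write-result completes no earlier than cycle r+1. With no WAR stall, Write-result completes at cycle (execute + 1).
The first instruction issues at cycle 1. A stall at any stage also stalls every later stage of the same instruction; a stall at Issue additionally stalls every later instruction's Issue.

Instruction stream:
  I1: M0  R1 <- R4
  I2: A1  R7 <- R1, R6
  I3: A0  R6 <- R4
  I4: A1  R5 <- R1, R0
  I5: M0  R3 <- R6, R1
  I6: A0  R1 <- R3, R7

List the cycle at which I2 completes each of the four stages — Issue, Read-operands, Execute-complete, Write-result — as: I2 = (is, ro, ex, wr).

I2 = (2, 9, 11, 12)

[1] I1→M0
[2] I1 RO · I2→A1
[3] I3→A0
[4] I3 RO
[5] I3 EX
[7] I1 EX
[8] I1 WR R1
[9] I2 RO
[10] I3 WR R6
[11] I2 EX
[12] I2 WR R7
[13] I4→A1
[14] I4 RO · I5→M0
[15] I5 RO · I6→A0
[16] I4 EX
[17] I4 WR R5
[20] I5 EX
[21] I5 WR R3
[22] I6 RO
[23] I6 EX
[24] I6 WR R1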